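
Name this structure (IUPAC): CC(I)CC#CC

5-iodohex-2-yne

Counting along the main chain through the multiple bond gives 6 carbons: the parent is hexane.
The chain contains a C≡C triple bond, so the unsaturation ending is -yne.
The numbering direction is chosen so that numbering from this end puts the triple bond at C-2 rather than C-4.
That gives the triple bond between C-2 and C-3; an iodo group at C-5.
The name is 5-iodohex-2-yne.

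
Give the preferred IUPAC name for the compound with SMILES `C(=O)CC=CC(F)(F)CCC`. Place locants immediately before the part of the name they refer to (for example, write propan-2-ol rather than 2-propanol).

5,5-difluorooct-3-enal

The longest carbon chain that includes the –CHO group and the multiple bond has 8 carbons, so the parent hydride is octane.
An aldehyde (terminal –CHO) is the principal characteristic group, giving the suffix -al.
The chain contains a C=C double bond, so the unsaturation ending is -ene.
Choose the numbering such that the aldehyde carbon is C-1 by definition.
With this numbering: the double bond between C-3 and C-4; two fluoro groups at C-5.
Putting it together: 5,5-difluorooct-3-enal.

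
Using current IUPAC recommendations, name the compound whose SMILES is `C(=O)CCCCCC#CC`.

non-7-ynal

The longest chain bearing the –CHO group and the multiple bond is 9 carbons long (nonane).
The principal characteristic group is an aldehyde (terminal –CHO), named with the suffix -al.
A C≡C triple bond in the chain gives the infix -yne-.
Choose the numbering such that the aldehyde carbon is C-1 by definition.
That gives the triple bond between C-7 and C-8.
The name is non-7-ynal.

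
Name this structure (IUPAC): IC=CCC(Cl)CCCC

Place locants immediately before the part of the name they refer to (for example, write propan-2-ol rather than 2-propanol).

Counting along the main chain through the multiple bond gives 8 carbons: the parent is octane.
There is one C=C double bond, indicated by the ending -ene.
Number the chain so that numbering from this end puts the double bond at C-1 rather than C-7.
With this numbering: the double bond between C-1 and C-2; a chloro group at C-4; an iodo group at C-1.
Substituent prefixes are cited in alphabetical order (multiplying prefixes like di-/tri- are ignored for ordering).
Putting it together: 4-chloro-1-iodooct-1-ene.

4-chloro-1-iodooct-1-ene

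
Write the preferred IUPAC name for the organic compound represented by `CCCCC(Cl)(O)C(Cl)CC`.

The longest carbon chain that includes the –OH group has 8 carbons, so the parent hydride is octane.
An alcohol (–OH) is the principal characteristic group, giving the suffix -ol.
Choose the numbering such that numbering from this end puts the hydroxyl group at C-4 rather than C-5.
That gives the hydroxyl at C-4; chloro groups at C-3 and C-4.
The name is 3,4-dichlorooctan-4-ol.

3,4-dichlorooctan-4-ol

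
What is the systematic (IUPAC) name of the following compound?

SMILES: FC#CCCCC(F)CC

Counting along the main chain through the multiple bond gives 8 carbons: the parent is octane.
The chain contains a C≡C triple bond, so the unsaturation ending is -yne.
The numbering direction is chosen so that numbering from this end puts the triple bond at C-1 rather than C-7.
This places the triple bond between C-1 and C-2; fluoro groups at C-1 and C-6.
The name is 1,6-difluorooct-1-yne.

1,6-difluorooct-1-yne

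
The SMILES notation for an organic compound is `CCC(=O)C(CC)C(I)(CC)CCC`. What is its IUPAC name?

The longest chain bearing the carbonyl is 8 carbons long (octane).
The highest-priority functional group is a ketone (C=O on an internal carbon), so the name ends in -one.
Choose the numbering such that numbering from this end puts the carbonyl group at C-3 rather than C-6.
With this numbering: the carbonyl at C-3; ethyl groups at C-4 and C-5; an iodo group at C-5.
The substituents are ordered alphabetically, ignoring any di-/tri- multipliers.
Assembling the pieces gives 4,5-diethyl-5-iodooctan-3-one.

4,5-diethyl-5-iodooctan-3-one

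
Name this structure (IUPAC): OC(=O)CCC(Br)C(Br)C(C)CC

The longest chain bearing the –COOH group is 8 carbons long (octane).
The highest-priority functional group is a carboxylic acid (terminal –COOH), so the name ends in -oic acid.
Number the chain so that the carboxylic acid carbon is C-1 by definition.
That gives bromo groups at C-4 and C-5; a methyl group at C-6.
Prefixes are listed alphabetically: bromo, methyl.
Putting it together: 4,5-dibromo-6-methyloctanoic acid.

4,5-dibromo-6-methyloctanoic acid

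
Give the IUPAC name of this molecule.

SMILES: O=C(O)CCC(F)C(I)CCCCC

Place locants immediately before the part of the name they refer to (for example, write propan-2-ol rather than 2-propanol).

4-fluoro-5-iododecanoic acid

Counting along the main chain through the –COOH group gives 10 carbons: the parent is decane.
A carboxylic acid (terminal –COOH) is the principal characteristic group, giving the suffix -oic acid.
The numbering direction is chosen so that the carboxylic acid carbon is C-1 by definition.
That gives a fluoro group at C-4; an iodo group at C-5.
Prefixes are listed alphabetically: fluoro, iodo.
Putting it together: 4-fluoro-5-iododecanoic acid.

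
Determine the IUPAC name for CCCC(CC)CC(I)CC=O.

5-ethyl-3-iodooctanal

The longest carbon chain that includes the –CHO group has 8 carbons, so the parent hydride is octane.
The principal characteristic group is an aldehyde (terminal –CHO), named with the suffix -al.
The numbering direction is chosen so that the aldehyde carbon is C-1 by definition.
That gives an ethyl group at C-5; an iodo group at C-3.
The substituents are ordered alphabetically, ignoring any di-/tri- multipliers.
The name is 5-ethyl-3-iodooctanal.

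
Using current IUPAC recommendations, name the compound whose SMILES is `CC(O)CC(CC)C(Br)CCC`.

5-bromo-4-ethyloctan-2-ol

Counting along the main chain through the –OH group gives 8 carbons: the parent is octane.
The highest-priority functional group is an alcohol (–OH), so the name ends in -ol.
The numbering direction is chosen so that numbering from this end puts the hydroxyl group at C-2 rather than C-7.
That gives the hydroxyl at C-2; a bromo group at C-5; an ethyl group at C-4.
Substituent prefixes are cited in alphabetical order (multiplying prefixes like di-/tri- are ignored for ordering).
Assembling the pieces gives 5-bromo-4-ethyloctan-2-ol.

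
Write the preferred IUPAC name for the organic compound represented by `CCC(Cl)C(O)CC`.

Counting along the main chain through the –OH group gives 6 carbons: the parent is hexane.
An alcohol (–OH) is the principal characteristic group, giving the suffix -ol.
Choose the numbering such that numbering from this end puts the hydroxyl group at C-3 rather than C-4.
With this numbering: the hydroxyl at C-3; a chloro group at C-4.
The name is 4-chlorohexan-3-ol.

4-chlorohexan-3-ol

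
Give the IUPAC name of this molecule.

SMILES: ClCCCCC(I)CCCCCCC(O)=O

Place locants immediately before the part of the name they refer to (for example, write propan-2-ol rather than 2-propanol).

12-chloro-8-iodododecanoic acid

The longest chain bearing the –COOH group is 12 carbons long (dodecane).
A carboxylic acid (terminal –COOH) is the principal characteristic group, giving the suffix -oic acid.
Number the chain so that the carboxylic acid carbon is C-1 by definition.
With this numbering: a chloro group at C-12; an iodo group at C-8.
The substituents are ordered alphabetically, ignoring any di-/tri- multipliers.
The name is 12-chloro-8-iodododecanoic acid.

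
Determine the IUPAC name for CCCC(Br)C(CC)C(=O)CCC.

The longest carbon chain that includes the carbonyl has 9 carbons, so the parent hydride is nonane.
A ketone (C=O on an internal carbon) is the principal characteristic group, giving the suffix -one.
Number the chain so that numbering from this end puts the carbonyl group at C-4 rather than C-6.
This places the carbonyl at C-4; a bromo group at C-6; an ethyl group at C-5.
Prefixes are listed alphabetically: bromo, ethyl.
Putting it together: 6-bromo-5-ethylnonan-4-one.

6-bromo-5-ethylnonan-4-one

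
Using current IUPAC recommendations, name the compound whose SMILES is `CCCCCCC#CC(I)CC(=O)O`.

The longest carbon chain that includes the –COOH group and the multiple bond has 11 carbons, so the parent hydride is undecane.
A carboxylic acid (terminal –COOH) is the principal characteristic group, giving the suffix -oic acid.
The chain contains a C≡C triple bond, so the unsaturation ending is -yne.
The numbering direction is chosen so that the carboxylic acid carbon is C-1 by definition.
That gives the triple bond between C-4 and C-5; an iodo group at C-3.
The name is 3-iodoundec-4-ynoic acid.

3-iodoundec-4-ynoic acid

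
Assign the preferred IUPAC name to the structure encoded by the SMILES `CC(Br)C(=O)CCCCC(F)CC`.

2-bromo-8-fluorodecan-3-one

The longest chain bearing the carbonyl is 10 carbons long (decane).
A ketone (C=O on an internal carbon) is the principal characteristic group, giving the suffix -one.
Choose the numbering such that numbering from this end puts the carbonyl group at C-3 rather than C-8.
With this numbering: the carbonyl at C-3; a bromo group at C-2; a fluoro group at C-8.
Prefixes are listed alphabetically: bromo, fluoro.
Assembling the pieces gives 2-bromo-8-fluorodecan-3-one.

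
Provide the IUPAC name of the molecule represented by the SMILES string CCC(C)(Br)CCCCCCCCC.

3-bromo-3-methyldodecane

The parent chain contains 12 carbons (dodecane).
Number the chain so that the substituent locant set {3,3} is lower than {10,10} at the first point of difference.
This places a bromo group at C-3; a methyl group at C-3.
The substituents are ordered alphabetically, ignoring any di-/tri- multipliers.
Assembling the pieces gives 3-bromo-3-methyldodecane.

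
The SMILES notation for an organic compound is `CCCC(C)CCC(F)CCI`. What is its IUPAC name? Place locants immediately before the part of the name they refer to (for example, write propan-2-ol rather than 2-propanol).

The longest carbon chain is 9 atoms: the parent is nonane.
Choose the numbering such that the substituent locant set {1,3,6} is lower than {4,7,9} at the first point of difference.
With this numbering: a fluoro group at C-3; an iodo group at C-1; a methyl group at C-6.
Prefixes are listed alphabetically: fluoro, iodo, methyl.
Assembling the pieces gives 3-fluoro-1-iodo-6-methylnonane.

3-fluoro-1-iodo-6-methylnonane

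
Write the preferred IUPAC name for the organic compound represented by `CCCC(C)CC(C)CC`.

The longest carbon chain is 8 atoms: the parent is octane.
Choose the numbering such that the substituent locant set {3,5} is lower than {4,6} at the first point of difference.
With this numbering: methyl groups at C-3 and C-5.
Putting it together: 3,5-dimethyloctane.

3,5-dimethyloctane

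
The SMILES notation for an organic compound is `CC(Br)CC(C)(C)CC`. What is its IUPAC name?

2-bromo-4,4-dimethylhexane

The longest continuous carbon chain has 6 atoms, so the parent hydride is hexane.
Choose the numbering such that the substituent locant set {2,4,4} is lower than {3,3,5} at the first point of difference.
That gives a bromo group at C-2; two methyl groups at C-4.
Prefixes are listed alphabetically: bromo, methyl.
Putting it together: 2-bromo-4,4-dimethylhexane.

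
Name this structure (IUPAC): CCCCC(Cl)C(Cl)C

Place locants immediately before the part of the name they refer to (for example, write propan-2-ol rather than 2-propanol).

The longest carbon chain is 7 atoms: the parent is heptane.
Choose the numbering such that the substituent locant set {2,3} is lower than {5,6} at the first point of difference.
This places chloro groups at C-2 and C-3.
The name is 2,3-dichloroheptane.

2,3-dichloroheptane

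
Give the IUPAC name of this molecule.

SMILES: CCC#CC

The longest carbon chain that includes the multiple bond has 5 carbons, so the parent hydride is pentane.
There is one C≡C triple bond, indicated by the ending -yne.
Number the chain so that numbering from this end puts the triple bond at C-2 rather than C-3.
This places the triple bond between C-2 and C-3.
Putting it together: pent-2-yne.

pent-2-yne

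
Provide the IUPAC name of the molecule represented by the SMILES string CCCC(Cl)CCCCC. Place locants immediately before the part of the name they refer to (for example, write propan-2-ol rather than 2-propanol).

The longest carbon chain is 9 atoms: the parent is nonane.
Choose the numbering such that the substituent locant set {4} is lower than {6} at the first point of difference.
With this numbering: a chloro group at C-4.
The name is 4-chlorononane.

4-chlorononane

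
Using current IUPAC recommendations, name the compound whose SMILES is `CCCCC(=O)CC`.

heptan-3-one

The longest carbon chain that includes the carbonyl has 7 carbons, so the parent hydride is heptane.
The highest-priority functional group is a ketone (C=O on an internal carbon), so the name ends in -one.
The numbering direction is chosen so that numbering from this end puts the carbonyl group at C-3 rather than C-5.
That gives the carbonyl at C-3.
Putting it together: heptan-3-one.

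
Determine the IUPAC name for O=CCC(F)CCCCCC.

The longest chain bearing the –CHO group is 9 carbons long (nonane).
The highest-priority functional group is an aldehyde (terminal –CHO), so the name ends in -al.
Choose the numbering such that the aldehyde carbon is C-1 by definition.
With this numbering: a fluoro group at C-3.
Putting it together: 3-fluorononanal.

3-fluorononanal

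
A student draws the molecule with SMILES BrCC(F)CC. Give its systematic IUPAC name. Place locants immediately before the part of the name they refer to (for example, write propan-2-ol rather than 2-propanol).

The longest continuous carbon chain has 4 atoms, so the parent hydride is butane.
Choose the numbering such that the substituent locant set {1,2} is lower than {3,4} at the first point of difference.
With this numbering: a bromo group at C-1; a fluoro group at C-2.
Prefixes are listed alphabetically: bromo, fluoro.
The name is 1-bromo-2-fluorobutane.

1-bromo-2-fluorobutane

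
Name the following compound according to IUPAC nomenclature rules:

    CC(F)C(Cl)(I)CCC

3-chloro-2-fluoro-3-iodohexane

The parent chain contains 6 carbons (hexane).
Number the chain so that the substituent locant set {2,3,3} is lower than {4,4,5} at the first point of difference.
With this numbering: a chloro group at C-3; a fluoro group at C-2; an iodo group at C-3.
Substituent prefixes are cited in alphabetical order (multiplying prefixes like di-/tri- are ignored for ordering).
Putting it together: 3-chloro-2-fluoro-3-iodohexane.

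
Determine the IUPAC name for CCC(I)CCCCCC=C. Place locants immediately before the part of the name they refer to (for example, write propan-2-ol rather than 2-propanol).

8-iododec-1-ene

The longest chain bearing the multiple bond is 10 carbons long (decane).
The chain contains a C=C double bond, so the unsaturation ending is -ene.
Number the chain so that numbering from this end puts the double bond at C-1 rather than C-9.
This places the double bond between C-1 and C-2; an iodo group at C-8.
Putting it together: 8-iododec-1-ene.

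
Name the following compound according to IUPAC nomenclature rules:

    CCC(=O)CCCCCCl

8-chlorooctan-3-one

The longest carbon chain that includes the carbonyl has 8 carbons, so the parent hydride is octane.
The highest-priority functional group is a ketone (C=O on an internal carbon), so the name ends in -one.
The numbering direction is chosen so that numbering from this end puts the carbonyl group at C-3 rather than C-6.
With this numbering: the carbonyl at C-3; a chloro group at C-8.
The name is 8-chlorooctan-3-one.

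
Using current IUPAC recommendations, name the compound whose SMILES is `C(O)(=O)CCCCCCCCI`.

9-iodononanoic acid

The longest carbon chain that includes the –COOH group has 9 carbons, so the parent hydride is nonane.
A carboxylic acid (terminal –COOH) is the principal characteristic group, giving the suffix -oic acid.
The numbering direction is chosen so that the carboxylic acid carbon is C-1 by definition.
With this numbering: an iodo group at C-9.
Assembling the pieces gives 9-iodononanoic acid.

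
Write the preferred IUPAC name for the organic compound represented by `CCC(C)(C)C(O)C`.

3,3-dimethylpentan-2-ol

Counting along the main chain through the –OH group gives 5 carbons: the parent is pentane.
The principal characteristic group is an alcohol (–OH), named with the suffix -ol.
Choose the numbering such that numbering from this end puts the hydroxyl group at C-2 rather than C-4.
This places the hydroxyl at C-2; two methyl groups at C-3.
Assembling the pieces gives 3,3-dimethylpentan-2-ol.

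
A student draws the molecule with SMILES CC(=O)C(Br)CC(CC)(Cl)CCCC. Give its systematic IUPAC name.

3-bromo-5-chloro-5-ethylnonan-2-one

The longest chain bearing the carbonyl is 9 carbons long (nonane).
The highest-priority functional group is a ketone (C=O on an internal carbon), so the name ends in -one.
Choose the numbering such that numbering from this end puts the carbonyl group at C-2 rather than C-8.
This places the carbonyl at C-2; a bromo group at C-3; a chloro group at C-5; an ethyl group at C-5.
Substituent prefixes are cited in alphabetical order (multiplying prefixes like di-/tri- are ignored for ordering).
Assembling the pieces gives 3-bromo-5-chloro-5-ethylnonan-2-one.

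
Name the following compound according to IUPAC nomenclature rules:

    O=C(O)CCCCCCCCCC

undecanoic acid

Counting along the main chain through the –COOH group gives 11 carbons: the parent is undecane.
A carboxylic acid (terminal –COOH) is the principal characteristic group, giving the suffix -oic acid.
The numbering direction is chosen so that the carboxylic acid carbon is C-1 by definition.
Assembling the pieces gives undecanoic acid.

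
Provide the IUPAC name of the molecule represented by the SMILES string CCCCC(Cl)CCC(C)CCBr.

1-bromo-6-chloro-3-methyldecane

The longest carbon chain is 10 atoms: the parent is decane.
Number the chain so that the substituent locant set {1,3,6} is lower than {5,8,10} at the first point of difference.
That gives a bromo group at C-1; a chloro group at C-6; a methyl group at C-3.
Prefixes are listed alphabetically: bromo, chloro, methyl.
The name is 1-bromo-6-chloro-3-methyldecane.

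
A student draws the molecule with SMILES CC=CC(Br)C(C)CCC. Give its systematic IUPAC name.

4-bromo-5-methyloct-2-ene

The longest carbon chain that includes the multiple bond has 8 carbons, so the parent hydride is octane.
There is one C=C double bond, indicated by the ending -ene.
The numbering direction is chosen so that numbering from this end puts the double bond at C-2 rather than C-6.
This places the double bond between C-2 and C-3; a bromo group at C-4; a methyl group at C-5.
The substituents are ordered alphabetically, ignoring any di-/tri- multipliers.
Putting it together: 4-bromo-5-methyloct-2-ene.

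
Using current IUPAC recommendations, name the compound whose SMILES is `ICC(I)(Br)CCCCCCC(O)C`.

9-bromo-9,10-diiododecan-2-ol

The longest chain bearing the –OH group is 10 carbons long (decane).
The highest-priority functional group is an alcohol (–OH), so the name ends in -ol.
The numbering direction is chosen so that numbering from this end puts the hydroxyl group at C-2 rather than C-9.
That gives the hydroxyl at C-2; a bromo group at C-9; iodo groups at C-9 and C-10.
Prefixes are listed alphabetically: bromo, iodo.
Putting it together: 9-bromo-9,10-diiododecan-2-ol.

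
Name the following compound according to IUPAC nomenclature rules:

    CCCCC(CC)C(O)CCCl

1-chloro-4-ethyloctan-3-ol

The longest carbon chain that includes the –OH group has 8 carbons, so the parent hydride is octane.
The principal characteristic group is an alcohol (–OH), named with the suffix -ol.
Number the chain so that numbering from this end puts the hydroxyl group at C-3 rather than C-6.
That gives the hydroxyl at C-3; a chloro group at C-1; an ethyl group at C-4.
The substituents are ordered alphabetically, ignoring any di-/tri- multipliers.
The name is 1-chloro-4-ethyloctan-3-ol.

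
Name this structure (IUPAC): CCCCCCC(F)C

2-fluorooctane

The longest carbon chain is 8 atoms: the parent is octane.
Choose the numbering such that the substituent locant set {2} is lower than {7} at the first point of difference.
This places a fluoro group at C-2.
Assembling the pieces gives 2-fluorooctane.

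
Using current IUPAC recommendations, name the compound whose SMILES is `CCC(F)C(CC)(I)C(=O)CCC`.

5-ethyl-6-fluoro-5-iodooctan-4-one

The longest chain bearing the carbonyl is 8 carbons long (octane).
The principal characteristic group is a ketone (C=O on an internal carbon), named with the suffix -one.
Number the chain so that numbering from this end puts the carbonyl group at C-4 rather than C-5.
With this numbering: the carbonyl at C-4; an ethyl group at C-5; a fluoro group at C-6; an iodo group at C-5.
The substituents are ordered alphabetically, ignoring any di-/tri- multipliers.
Assembling the pieces gives 5-ethyl-6-fluoro-5-iodooctan-4-one.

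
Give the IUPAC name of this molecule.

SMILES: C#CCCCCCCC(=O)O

non-8-ynoic acid

The longest carbon chain that includes the –COOH group and the multiple bond has 9 carbons, so the parent hydride is nonane.
The highest-priority functional group is a carboxylic acid (terminal –COOH), so the name ends in -oic acid.
The chain contains a C≡C triple bond, so the unsaturation ending is -yne.
Number the chain so that the carboxylic acid carbon is C-1 by definition.
This places the triple bond between C-8 and C-9.
The name is non-8-ynoic acid.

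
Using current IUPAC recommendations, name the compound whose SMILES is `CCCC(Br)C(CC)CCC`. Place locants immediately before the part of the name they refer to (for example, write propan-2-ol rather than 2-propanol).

4-bromo-5-ethyloctane

The longest carbon chain is 8 atoms: the parent is octane.
Number the chain so that the locant sets are identical either way, so the alphabetically earlier bromo substituent takes the lower locant (4 rather than 5).
That gives a bromo group at C-4; an ethyl group at C-5.
The substituents are ordered alphabetically, ignoring any di-/tri- multipliers.
Assembling the pieces gives 4-bromo-5-ethyloctane.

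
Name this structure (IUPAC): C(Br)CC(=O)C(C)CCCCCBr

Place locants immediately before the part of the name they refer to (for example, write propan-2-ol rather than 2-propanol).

The longest carbon chain that includes the carbonyl has 9 carbons, so the parent hydride is nonane.
The highest-priority functional group is a ketone (C=O on an internal carbon), so the name ends in -one.
Choose the numbering such that numbering from this end puts the carbonyl group at C-3 rather than C-7.
That gives the carbonyl at C-3; bromo groups at C-1 and C-9; a methyl group at C-4.
Substituent prefixes are cited in alphabetical order (multiplying prefixes like di-/tri- are ignored for ordering).
The name is 1,9-dibromo-4-methylnonan-3-one.

1,9-dibromo-4-methylnonan-3-one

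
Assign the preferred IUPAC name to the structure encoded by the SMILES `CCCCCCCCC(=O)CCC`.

dodecan-4-one

The longest chain bearing the carbonyl is 12 carbons long (dodecane).
A ketone (C=O on an internal carbon) is the principal characteristic group, giving the suffix -one.
Choose the numbering such that numbering from this end puts the carbonyl group at C-4 rather than C-9.
With this numbering: the carbonyl at C-4.
Assembling the pieces gives dodecan-4-one.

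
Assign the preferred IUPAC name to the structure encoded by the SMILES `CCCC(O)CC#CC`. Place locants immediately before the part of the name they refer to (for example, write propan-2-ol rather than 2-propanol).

The longest carbon chain that includes the –OH group and the multiple bond has 8 carbons, so the parent hydride is octane.
The highest-priority functional group is an alcohol (–OH), so the name ends in -ol.
There is one C≡C triple bond, indicated by the ending -yne.
Number the chain so that numbering from this end puts the hydroxyl group at C-4 rather than C-5.
This places the hydroxyl at C-4; the triple bond between C-6 and C-7.
Putting it together: oct-6-yn-4-ol.

oct-6-yn-4-ol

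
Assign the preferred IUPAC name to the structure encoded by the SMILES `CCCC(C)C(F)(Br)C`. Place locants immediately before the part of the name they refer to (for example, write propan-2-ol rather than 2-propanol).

2-bromo-2-fluoro-3-methylhexane

The parent chain contains 6 carbons (hexane).
The numbering direction is chosen so that the substituent locant set {2,2,3} is lower than {4,5,5} at the first point of difference.
That gives a bromo group at C-2; a fluoro group at C-2; a methyl group at C-3.
The substituents are ordered alphabetically, ignoring any di-/tri- multipliers.
The name is 2-bromo-2-fluoro-3-methylhexane.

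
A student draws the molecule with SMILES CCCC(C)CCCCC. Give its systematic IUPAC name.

The longest continuous carbon chain has 9 atoms, so the parent hydride is nonane.
Number the chain so that the substituent locant set {4} is lower than {6} at the first point of difference.
That gives a methyl group at C-4.
Assembling the pieces gives 4-methylnonane.

4-methylnonane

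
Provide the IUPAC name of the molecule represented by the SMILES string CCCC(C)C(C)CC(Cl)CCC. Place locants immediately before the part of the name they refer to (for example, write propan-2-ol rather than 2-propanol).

7-chloro-4,5-dimethyldecane

The longest continuous carbon chain has 10 atoms, so the parent hydride is decane.
Choose the numbering such that the substituent locant set {4,5,7} is lower than {4,6,7} at the first point of difference.
That gives a chloro group at C-7; methyl groups at C-4 and C-5.
The substituents are ordered alphabetically, ignoring any di-/tri- multipliers.
The name is 7-chloro-4,5-dimethyldecane.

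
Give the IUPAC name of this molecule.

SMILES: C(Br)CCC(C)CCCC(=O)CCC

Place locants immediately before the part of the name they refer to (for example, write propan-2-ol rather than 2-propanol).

Counting along the main chain through the carbonyl gives 11 carbons: the parent is undecane.
A ketone (C=O on an internal carbon) is the principal characteristic group, giving the suffix -one.
Choose the numbering such that numbering from this end puts the carbonyl group at C-4 rather than C-8.
With this numbering: the carbonyl at C-4; a bromo group at C-11; a methyl group at C-8.
Substituent prefixes are cited in alphabetical order (multiplying prefixes like di-/tri- are ignored for ordering).
The name is 11-bromo-8-methylundecan-4-one.

11-bromo-8-methylundecan-4-one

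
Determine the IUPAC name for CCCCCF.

The longest carbon chain is 5 atoms: the parent is pentane.
Number the chain so that the substituent locant set {1} is lower than {5} at the first point of difference.
With this numbering: a fluoro group at C-1.
The name is 1-fluoropentane.

1-fluoropentane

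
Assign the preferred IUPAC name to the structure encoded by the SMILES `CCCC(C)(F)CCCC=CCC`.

8-fluoro-8-methylundec-3-ene

The longest carbon chain that includes the multiple bond has 11 carbons, so the parent hydride is undecane.
There is one C=C double bond, indicated by the ending -ene.
Number the chain so that numbering from this end puts the double bond at C-3 rather than C-8.
That gives the double bond between C-3 and C-4; a fluoro group at C-8; a methyl group at C-8.
Prefixes are listed alphabetically: fluoro, methyl.
Putting it together: 8-fluoro-8-methylundec-3-ene.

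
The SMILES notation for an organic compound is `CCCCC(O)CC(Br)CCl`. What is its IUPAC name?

2-bromo-1-chlorooctan-4-ol

The longest carbon chain that includes the –OH group has 8 carbons, so the parent hydride is octane.
An alcohol (–OH) is the principal characteristic group, giving the suffix -ol.
Choose the numbering such that numbering from this end puts the hydroxyl group at C-4 rather than C-5.
With this numbering: the hydroxyl at C-4; a bromo group at C-2; a chloro group at C-1.
The substituents are ordered alphabetically, ignoring any di-/tri- multipliers.
The name is 2-bromo-1-chlorooctan-4-ol.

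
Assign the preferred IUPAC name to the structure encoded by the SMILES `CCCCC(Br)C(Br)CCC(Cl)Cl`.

4,5-dibromo-1,1-dichlorononane

The parent chain contains 9 carbons (nonane).
Choose the numbering such that the substituent locant set {1,1,4,5} is lower than {5,6,9,9} at the first point of difference.
This places bromo groups at C-4 and C-5; two chloro groups at C-1.
The substituents are ordered alphabetically, ignoring any di-/tri- multipliers.
The name is 4,5-dibromo-1,1-dichlorononane.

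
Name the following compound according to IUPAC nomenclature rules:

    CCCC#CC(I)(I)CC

The longest carbon chain that includes the multiple bond has 8 carbons, so the parent hydride is octane.
There is one C≡C triple bond, indicated by the ending -yne.
The numbering direction is chosen so that the substituent locant set {3,3} is lower than {6,6} at the first point of difference.
With this numbering: the triple bond between C-4 and C-5; two iodo groups at C-3.
Assembling the pieces gives 3,3-diiodooct-4-yne.

3,3-diiodooct-4-yne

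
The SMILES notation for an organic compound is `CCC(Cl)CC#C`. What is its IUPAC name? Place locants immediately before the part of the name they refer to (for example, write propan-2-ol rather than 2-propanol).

The longest chain bearing the multiple bond is 6 carbons long (hexane).
The chain contains a C≡C triple bond, so the unsaturation ending is -yne.
The numbering direction is chosen so that numbering from this end puts the triple bond at C-1 rather than C-5.
With this numbering: the triple bond between C-1 and C-2; a chloro group at C-4.
The name is 4-chlorohex-1-yne.

4-chlorohex-1-yne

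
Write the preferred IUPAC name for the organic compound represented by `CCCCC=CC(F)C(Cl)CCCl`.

The longest carbon chain that includes the multiple bond has 10 carbons, so the parent hydride is decane.
A C=C double bond in the chain gives the infix -ene-.
Choose the numbering such that the substituent locant set {1,3,4} is lower than {7,8,10} at the first point of difference.
This places the double bond between C-5 and C-6; chloro groups at C-1 and C-3; a fluoro group at C-4.
Substituent prefixes are cited in alphabetical order (multiplying prefixes like di-/tri- are ignored for ordering).
The name is 1,3-dichloro-4-fluorodec-5-ene.

1,3-dichloro-4-fluorodec-5-ene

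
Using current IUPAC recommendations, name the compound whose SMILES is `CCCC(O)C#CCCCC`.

dec-5-yn-4-ol

The longest carbon chain that includes the –OH group and the multiple bond has 10 carbons, so the parent hydride is decane.
An alcohol (–OH) is the principal characteristic group, giving the suffix -ol.
The chain contains a C≡C triple bond, so the unsaturation ending is -yne.
Choose the numbering such that numbering from this end puts the hydroxyl group at C-4 rather than C-7.
This places the hydroxyl at C-4; the triple bond between C-5 and C-6.
Putting it together: dec-5-yn-4-ol.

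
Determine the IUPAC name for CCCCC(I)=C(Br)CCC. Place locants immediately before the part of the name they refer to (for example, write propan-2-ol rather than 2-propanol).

The longest carbon chain that includes the multiple bond has 9 carbons, so the parent hydride is nonane.
The chain contains a C=C double bond, so the unsaturation ending is -ene.
The numbering direction is chosen so that numbering from this end puts the double bond at C-4 rather than C-5.
This places the double bond between C-4 and C-5; a bromo group at C-4; an iodo group at C-5.
Substituent prefixes are cited in alphabetical order (multiplying prefixes like di-/tri- are ignored for ordering).
Putting it together: 4-bromo-5-iodonon-4-ene.

4-bromo-5-iodonon-4-ene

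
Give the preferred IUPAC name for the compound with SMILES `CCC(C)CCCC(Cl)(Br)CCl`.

The longest carbon chain is 8 atoms: the parent is octane.
The numbering direction is chosen so that the substituent locant set {1,2,2,6} is lower than {3,7,7,8} at the first point of difference.
This places a bromo group at C-2; chloro groups at C-1 and C-2; a methyl group at C-6.
Prefixes are listed alphabetically: bromo, chloro, methyl.
Putting it together: 2-bromo-1,2-dichloro-6-methyloctane.

2-bromo-1,2-dichloro-6-methyloctane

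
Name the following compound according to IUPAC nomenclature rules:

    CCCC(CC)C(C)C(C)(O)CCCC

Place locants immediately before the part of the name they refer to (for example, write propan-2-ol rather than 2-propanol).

7-ethyl-5,6-dimethyldecan-5-ol

The longest carbon chain that includes the –OH group has 10 carbons, so the parent hydride is decane.
The principal characteristic group is an alcohol (–OH), named with the suffix -ol.
Choose the numbering such that numbering from this end puts the hydroxyl group at C-5 rather than C-6.
This places the hydroxyl at C-5; an ethyl group at C-7; methyl groups at C-5 and C-6.
Substituent prefixes are cited in alphabetical order (multiplying prefixes like di-/tri- are ignored for ordering).
Putting it together: 7-ethyl-5,6-dimethyldecan-5-ol.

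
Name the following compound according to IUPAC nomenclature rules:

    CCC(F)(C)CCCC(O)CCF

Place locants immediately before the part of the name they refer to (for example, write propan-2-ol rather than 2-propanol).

The longest chain bearing the –OH group is 9 carbons long (nonane).
The principal characteristic group is an alcohol (–OH), named with the suffix -ol.
The numbering direction is chosen so that numbering from this end puts the hydroxyl group at C-3 rather than C-7.
That gives the hydroxyl at C-3; fluoro groups at C-1 and C-7; a methyl group at C-7.
The substituents are ordered alphabetically, ignoring any di-/tri- multipliers.
The name is 1,7-difluoro-7-methylnonan-3-ol.

1,7-difluoro-7-methylnonan-3-ol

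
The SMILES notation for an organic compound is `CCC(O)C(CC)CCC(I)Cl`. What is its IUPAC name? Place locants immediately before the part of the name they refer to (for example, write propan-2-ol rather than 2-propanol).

The longest chain bearing the –OH group is 7 carbons long (heptane).
The principal characteristic group is an alcohol (–OH), named with the suffix -ol.
Choose the numbering such that numbering from this end puts the hydroxyl group at C-3 rather than C-5.
This places the hydroxyl at C-3; a chloro group at C-7; an ethyl group at C-4; an iodo group at C-7.
The substituents are ordered alphabetically, ignoring any di-/tri- multipliers.
The name is 7-chloro-4-ethyl-7-iodoheptan-3-ol.

7-chloro-4-ethyl-7-iodoheptan-3-ol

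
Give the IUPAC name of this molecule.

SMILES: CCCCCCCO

heptan-1-ol

The longest chain bearing the –OH group is 7 carbons long (heptane).
The principal characteristic group is an alcohol (–OH), named with the suffix -ol.
Choose the numbering such that numbering from this end puts the hydroxyl group at C-1 rather than C-7.
With this numbering: the hydroxyl at C-1.
The name is heptan-1-ol.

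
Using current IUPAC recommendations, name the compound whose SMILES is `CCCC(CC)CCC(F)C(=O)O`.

The longest chain bearing the –COOH group is 8 carbons long (octane).
The principal characteristic group is a carboxylic acid (terminal –COOH), named with the suffix -oic acid.
Number the chain so that the carboxylic acid carbon is C-1 by definition.
With this numbering: an ethyl group at C-5; a fluoro group at C-2.
The substituents are ordered alphabetically, ignoring any di-/tri- multipliers.
Putting it together: 5-ethyl-2-fluorooctanoic acid.

5-ethyl-2-fluorooctanoic acid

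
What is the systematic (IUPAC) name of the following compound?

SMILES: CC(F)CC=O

Counting along the main chain through the –CHO group gives 4 carbons: the parent is butane.
The highest-priority functional group is an aldehyde (terminal –CHO), so the name ends in -al.
The numbering direction is chosen so that the aldehyde carbon is C-1 by definition.
This places a fluoro group at C-3.
Putting it together: 3-fluorobutanal.

3-fluorobutanal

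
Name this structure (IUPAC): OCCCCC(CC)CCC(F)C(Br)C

9-bromo-5-ethyl-8-fluorodecan-1-ol

The longest chain bearing the –OH group is 10 carbons long (decane).
The principal characteristic group is an alcohol (–OH), named with the suffix -ol.
Choose the numbering such that numbering from this end puts the hydroxyl group at C-1 rather than C-10.
This places the hydroxyl at C-1; a bromo group at C-9; an ethyl group at C-5; a fluoro group at C-8.
Prefixes are listed alphabetically: bromo, ethyl, fluoro.
Putting it together: 9-bromo-5-ethyl-8-fluorodecan-1-ol.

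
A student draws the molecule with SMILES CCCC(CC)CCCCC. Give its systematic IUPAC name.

4-ethylnonane

The longest continuous carbon chain has 9 atoms, so the parent hydride is nonane.
The numbering direction is chosen so that the substituent locant set {4} is lower than {6} at the first point of difference.
This places an ethyl group at C-4.
The name is 4-ethylnonane.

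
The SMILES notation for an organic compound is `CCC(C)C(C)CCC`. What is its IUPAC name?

3,4-dimethylheptane

The longest carbon chain is 7 atoms: the parent is heptane.
The numbering direction is chosen so that the substituent locant set {3,4} is lower than {4,5} at the first point of difference.
With this numbering: methyl groups at C-3 and C-4.
Putting it together: 3,4-dimethylheptane.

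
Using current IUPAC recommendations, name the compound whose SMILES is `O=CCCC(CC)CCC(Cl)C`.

The longest carbon chain that includes the –CHO group has 8 carbons, so the parent hydride is octane.
The principal characteristic group is an aldehyde (terminal –CHO), named with the suffix -al.
Number the chain so that the aldehyde carbon is C-1 by definition.
This places a chloro group at C-7; an ethyl group at C-4.
Substituent prefixes are cited in alphabetical order (multiplying prefixes like di-/tri- are ignored for ordering).
The name is 7-chloro-4-ethyloctanal.

7-chloro-4-ethyloctanal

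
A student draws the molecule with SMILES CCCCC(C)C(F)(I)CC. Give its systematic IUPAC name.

The longest carbon chain is 8 atoms: the parent is octane.
Choose the numbering such that the substituent locant set {3,3,4} is lower than {5,6,6} at the first point of difference.
With this numbering: a fluoro group at C-3; an iodo group at C-3; a methyl group at C-4.
Substituent prefixes are cited in alphabetical order (multiplying prefixes like di-/tri- are ignored for ordering).
The name is 3-fluoro-3-iodo-4-methyloctane.

3-fluoro-3-iodo-4-methyloctane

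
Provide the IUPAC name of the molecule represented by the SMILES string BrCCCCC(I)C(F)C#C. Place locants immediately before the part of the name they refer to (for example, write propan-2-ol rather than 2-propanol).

The longest chain bearing the multiple bond is 8 carbons long (octane).
A C≡C triple bond in the chain gives the infix -yne-.
Number the chain so that numbering from this end puts the triple bond at C-1 rather than C-7.
This places the triple bond between C-1 and C-2; a bromo group at C-8; a fluoro group at C-3; an iodo group at C-4.
The substituents are ordered alphabetically, ignoring any di-/tri- multipliers.
Putting it together: 8-bromo-3-fluoro-4-iodooct-1-yne.

8-bromo-3-fluoro-4-iodooct-1-yne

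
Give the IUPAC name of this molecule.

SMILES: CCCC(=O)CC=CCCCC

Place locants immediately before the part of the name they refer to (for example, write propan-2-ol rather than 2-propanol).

The longest carbon chain that includes the carbonyl and the multiple bond has 11 carbons, so the parent hydride is undecane.
The highest-priority functional group is a ketone (C=O on an internal carbon), so the name ends in -one.
The chain contains a C=C double bond, so the unsaturation ending is -ene.
Number the chain so that numbering from this end puts the carbonyl group at C-4 rather than C-8.
That gives the carbonyl at C-4; the double bond between C-6 and C-7.
Assembling the pieces gives undec-6-en-4-one.

undec-6-en-4-one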